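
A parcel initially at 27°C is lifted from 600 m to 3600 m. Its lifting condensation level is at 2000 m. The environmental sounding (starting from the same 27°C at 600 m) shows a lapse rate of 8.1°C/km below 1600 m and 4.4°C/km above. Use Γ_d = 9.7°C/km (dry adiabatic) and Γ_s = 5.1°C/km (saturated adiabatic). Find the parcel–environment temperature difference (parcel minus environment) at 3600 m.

-4.84°C (parcel cooler than environment)

Parcel:
  600–2000 m, dry: Δz = 1.4 km ⇒ ΔT = -13.58°C; T = 13.42°C
  2000–3600 m, saturated: Δz = 1.6 km ⇒ ΔT = -8.16°C; T = 5.26°C
Environment:
  600–1600 m, environment, lower layer: Δz = 1 km ⇒ ΔT = -8.1°C; T = 18.9°C
  1600–3600 m, environment, upper layer: Δz = 2 km ⇒ ΔT = -8.8°C; T = 10.1°C
T_parcel − T_env = 5.26 − 10.1 = -4.84°C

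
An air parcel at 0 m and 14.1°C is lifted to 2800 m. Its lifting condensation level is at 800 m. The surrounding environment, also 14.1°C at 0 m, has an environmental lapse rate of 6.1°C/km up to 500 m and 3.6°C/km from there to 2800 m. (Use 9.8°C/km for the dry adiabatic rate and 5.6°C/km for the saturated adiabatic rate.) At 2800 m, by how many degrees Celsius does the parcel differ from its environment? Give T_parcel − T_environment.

Parcel:
  0–800 m, dry: Δz = 0.8 km ⇒ ΔT = -7.84°C; T = 6.26°C
  800–2800 m, saturated: Δz = 2 km ⇒ ΔT = -11.2°C; T = -4.94°C
Environment:
  0–500 m, environment, lower layer: Δz = 0.5 km ⇒ ΔT = -3.05°C; T = 11.05°C
  500–2800 m, environment, upper layer: Δz = 2.3 km ⇒ ΔT = -8.28°C; T = 2.77°C
T_parcel − T_env = -4.94 − 2.77 = -7.71°C

-7.71°C (parcel cooler than environment)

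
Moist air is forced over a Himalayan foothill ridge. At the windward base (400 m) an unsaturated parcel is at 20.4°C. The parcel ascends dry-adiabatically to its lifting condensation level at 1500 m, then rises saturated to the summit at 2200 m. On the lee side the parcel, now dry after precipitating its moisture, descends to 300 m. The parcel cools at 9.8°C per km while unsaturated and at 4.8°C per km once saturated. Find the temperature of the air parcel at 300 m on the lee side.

24.88°C

Dry to 1500 m: -9.8 × 1.1 km = -10.78°C, so T = 9.62°C.
Saturated to 2200 m: -4.8 × 0.7 km = -3.36°C, so T = 6.26°C.
Dry descent to 300 m: +9.8 × 1.9 km = +18.62°C, so T = 24.88°C.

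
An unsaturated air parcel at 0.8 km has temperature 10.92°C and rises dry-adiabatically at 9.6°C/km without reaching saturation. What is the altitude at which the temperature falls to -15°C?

Height above start = (10.92 − (-15)) / 9.6 = 2.7 km
Altitude = 800 m + 2700 m = 3500 m

3.5 km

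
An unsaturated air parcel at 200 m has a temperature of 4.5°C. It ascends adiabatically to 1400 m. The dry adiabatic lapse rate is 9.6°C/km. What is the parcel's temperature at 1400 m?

Dry adiabatic to 1400 m: -9.6 × 1.2 km = -11.52°C, so T = -7.02°C.

-7.02°C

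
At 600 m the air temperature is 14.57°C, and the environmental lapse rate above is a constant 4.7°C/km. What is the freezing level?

Height above start = (14.57 − 0) / 4.7 = 3.1 km
Altitude = 600 m + 3100 m = 3700 m

3700 m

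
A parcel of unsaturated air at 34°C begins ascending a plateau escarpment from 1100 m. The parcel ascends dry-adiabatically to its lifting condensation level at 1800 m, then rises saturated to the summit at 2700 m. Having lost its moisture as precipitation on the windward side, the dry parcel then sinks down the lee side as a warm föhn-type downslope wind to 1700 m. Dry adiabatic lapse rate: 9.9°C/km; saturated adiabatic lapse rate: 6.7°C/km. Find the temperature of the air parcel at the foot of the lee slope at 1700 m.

30.94°C

Dry to 1800 m: -9.9 × 0.7 km = -6.93°C, so T = 27.07°C.
Saturated to 2700 m: -6.7 × 0.9 km = -6.03°C, so T = 21.04°C.
Dry descent to 1700 m: +9.9 × 1 km = +9.9°C, so T = 30.94°C.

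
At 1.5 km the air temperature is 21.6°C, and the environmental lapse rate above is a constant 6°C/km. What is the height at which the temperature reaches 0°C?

Height above start = (21.6 − 0) / 6 = 3.6 km
Altitude = 1500 m + 3600 m = 5100 m

5.1 km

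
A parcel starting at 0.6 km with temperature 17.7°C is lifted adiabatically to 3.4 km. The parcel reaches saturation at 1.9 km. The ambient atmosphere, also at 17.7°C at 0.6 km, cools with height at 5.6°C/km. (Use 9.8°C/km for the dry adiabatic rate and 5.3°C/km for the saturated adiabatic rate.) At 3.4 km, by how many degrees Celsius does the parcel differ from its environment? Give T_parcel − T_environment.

-5.01°C (parcel cooler than environment)

Parcel:
  600 → 1900 m (dry, 9.8°C/km): ΔT = -9.8 × 1.3 = -12.74°C → T = 4.96°C
  1900 → 3400 m (saturated, 5.3°C/km): ΔT = -5.3 × 1.5 = -7.95°C → T = -2.99°C
Environment:
  600 → 3400 m (environment, 5.6°C/km): ΔT = -5.6 × 2.8 = -15.68°C → T = 2.02°C
T_parcel − T_env = -2.99 − 2.02 = -5.01°C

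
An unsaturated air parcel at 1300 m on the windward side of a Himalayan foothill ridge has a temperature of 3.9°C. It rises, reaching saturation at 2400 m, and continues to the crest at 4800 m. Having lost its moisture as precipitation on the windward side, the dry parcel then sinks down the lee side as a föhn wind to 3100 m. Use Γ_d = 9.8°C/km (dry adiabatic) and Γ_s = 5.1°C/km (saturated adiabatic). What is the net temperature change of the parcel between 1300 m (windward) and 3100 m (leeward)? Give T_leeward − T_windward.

1300 → 2400 m (dry, 9.8°C/km): ΔT = -9.8 × 1.1 = -10.78°C → T = -6.88°C
2400 → 4800 m (saturated, 5.1°C/km): ΔT = -5.1 × 2.4 = -12.24°C → T = -19.12°C
4800 → 3100 m (dry descent, 9.8°C/km): ΔT = +9.8 × 1.7 = +16.66°C → T = -2.46°C
Net change vs windward start: -2.46 − 3.9 = -6.36°C

-6.36°C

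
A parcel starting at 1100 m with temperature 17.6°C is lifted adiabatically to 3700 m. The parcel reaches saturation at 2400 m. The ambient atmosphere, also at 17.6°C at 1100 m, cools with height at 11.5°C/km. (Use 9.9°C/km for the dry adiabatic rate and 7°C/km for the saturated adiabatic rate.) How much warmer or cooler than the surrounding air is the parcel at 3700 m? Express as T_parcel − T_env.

Parcel:
  Dry to 2400 m: -9.9 × 1.3 km = -12.87°C, so T = 4.73°C.
  Saturated to 3700 m: -7 × 1.3 km = -9.1°C, so T = -4.37°C.
Environment:
  Environment to 3700 m: -11.5 × 2.6 km = -29.9°C, so T = -12.3°C.
T_parcel − T_env = -4.37 − (-12.3) = +7.93°C

+7.93°C (parcel warmer than environment)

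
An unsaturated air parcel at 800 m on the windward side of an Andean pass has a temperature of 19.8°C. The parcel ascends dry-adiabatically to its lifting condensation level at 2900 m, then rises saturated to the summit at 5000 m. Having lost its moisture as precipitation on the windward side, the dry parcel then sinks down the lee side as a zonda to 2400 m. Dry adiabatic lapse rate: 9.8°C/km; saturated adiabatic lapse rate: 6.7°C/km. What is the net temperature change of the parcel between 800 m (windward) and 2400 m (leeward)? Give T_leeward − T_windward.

800 → 2900 m (dry, 9.8°C/km): ΔT = -9.8 × 2.1 = -20.58°C → T = -0.78°C
2900 → 5000 m (saturated, 6.7°C/km): ΔT = -6.7 × 2.1 = -14.07°C → T = -14.85°C
5000 → 2400 m (dry descent, 9.8°C/km): ΔT = +9.8 × 2.6 = +25.48°C → T = 10.63°C
Net change vs windward start: 10.63 − 19.8 = -9.17°C

-9.17°C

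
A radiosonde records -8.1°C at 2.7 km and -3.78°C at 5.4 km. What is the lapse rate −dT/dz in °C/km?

-1.6°C/km

Γ = −ΔT/Δz = (-8.1 − (-3.78)) / (5400 − 2700) m
  = -4.32°C / 2.7 km = -1.6°C/km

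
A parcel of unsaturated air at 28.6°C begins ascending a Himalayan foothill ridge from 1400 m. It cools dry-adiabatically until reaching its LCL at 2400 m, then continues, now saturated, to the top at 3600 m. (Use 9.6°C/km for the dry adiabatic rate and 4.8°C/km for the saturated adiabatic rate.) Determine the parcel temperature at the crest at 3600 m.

13.24°C

1400–2400 m, dry: Δz = 1 km ⇒ ΔT = -9.6°C; T = 19°C
2400–3600 m, saturated: Δz = 1.2 km ⇒ ΔT = -5.76°C; T = 13.24°C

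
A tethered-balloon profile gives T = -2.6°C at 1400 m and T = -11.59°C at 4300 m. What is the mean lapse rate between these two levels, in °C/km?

Γ = −ΔT/Δz = (-2.6 − (-11.59)) / (4300 − 1400) m
  = 8.99°C / 2.9 km = 3.1°C/km

3.1°C/km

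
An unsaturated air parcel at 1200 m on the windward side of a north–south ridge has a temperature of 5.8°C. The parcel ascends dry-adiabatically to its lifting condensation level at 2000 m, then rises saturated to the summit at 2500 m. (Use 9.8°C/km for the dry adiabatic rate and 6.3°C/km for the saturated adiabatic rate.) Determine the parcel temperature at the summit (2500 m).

1200–2000 m, dry: Δz = 0.8 km ⇒ ΔT = -7.84°C; T = -2.04°C
2000–2500 m, saturated: Δz = 0.5 km ⇒ ΔT = -3.15°C; T = -5.19°C

-5.19°C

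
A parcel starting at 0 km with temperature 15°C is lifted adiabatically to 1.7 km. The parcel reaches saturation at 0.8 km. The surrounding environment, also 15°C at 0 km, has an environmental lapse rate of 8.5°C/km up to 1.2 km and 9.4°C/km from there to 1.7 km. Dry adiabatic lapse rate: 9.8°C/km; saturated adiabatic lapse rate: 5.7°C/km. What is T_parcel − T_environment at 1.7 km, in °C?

Parcel:
  0 → 800 m (dry, 9.8°C/km): ΔT = -9.8 × 0.8 = -7.84°C → T = 7.16°C
  800 → 1700 m (saturated, 5.7°C/km): ΔT = -5.7 × 0.9 = -5.13°C → T = 2.03°C
Environment:
  0 → 1200 m (environment, lower layer, 8.5°C/km): ΔT = -8.5 × 1.2 = -10.2°C → T = 4.8°C
  1200 → 1700 m (environment, upper layer, 9.4°C/km): ΔT = -9.4 × 0.5 = -4.7°C → T = 0.1°C
T_parcel − T_env = 2.03 − 0.1 = +1.93°C

+1.93°C (parcel warmer than environment)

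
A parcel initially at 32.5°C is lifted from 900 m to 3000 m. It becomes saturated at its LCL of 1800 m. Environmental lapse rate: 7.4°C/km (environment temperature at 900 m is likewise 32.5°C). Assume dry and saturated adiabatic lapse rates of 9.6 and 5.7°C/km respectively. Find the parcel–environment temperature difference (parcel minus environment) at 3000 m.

+0.06°C (parcel warmer than environment)

Parcel:
  900–1800 m, dry: Δz = 0.9 km ⇒ ΔT = -8.64°C; T = 23.86°C
  1800–3000 m, saturated: Δz = 1.2 km ⇒ ΔT = -6.84°C; T = 17.02°C
Environment:
  900–3000 m, environment: Δz = 2.1 km ⇒ ΔT = -15.54°C; T = 16.96°C
T_parcel − T_env = 17.02 − 16.96 = +0.06°C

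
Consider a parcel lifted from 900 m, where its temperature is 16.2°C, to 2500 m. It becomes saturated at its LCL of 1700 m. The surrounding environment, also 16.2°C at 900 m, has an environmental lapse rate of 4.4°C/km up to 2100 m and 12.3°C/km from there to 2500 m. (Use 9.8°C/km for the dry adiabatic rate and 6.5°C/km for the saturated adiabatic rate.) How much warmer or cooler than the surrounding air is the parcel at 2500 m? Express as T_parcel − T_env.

Parcel:
  900–1700 m, dry: Δz = 0.8 km ⇒ ΔT = -7.84°C; T = 8.36°C
  1700–2500 m, saturated: Δz = 0.8 km ⇒ ΔT = -5.2°C; T = 3.16°C
Environment:
  900–2100 m, environment, lower layer: Δz = 1.2 km ⇒ ΔT = -5.28°C; T = 10.92°C
  2100–2500 m, environment, upper layer: Δz = 0.4 km ⇒ ΔT = -4.92°C; T = 6°C
T_parcel − T_env = 3.16 − 6 = -2.84°C

-2.84°C (parcel cooler than environment)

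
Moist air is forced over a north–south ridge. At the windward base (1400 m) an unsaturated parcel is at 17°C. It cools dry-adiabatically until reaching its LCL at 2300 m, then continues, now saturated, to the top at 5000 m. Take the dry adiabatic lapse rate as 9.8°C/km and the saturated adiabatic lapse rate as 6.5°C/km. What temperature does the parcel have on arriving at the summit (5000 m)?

1400 → 2300 m (dry, 9.8°C/km): ΔT = -9.8 × 0.9 = -8.82°C → T = 8.18°C
2300 → 5000 m (saturated, 6.5°C/km): ΔT = -6.5 × 2.7 = -17.55°C → T = -9.37°C

-9.37°C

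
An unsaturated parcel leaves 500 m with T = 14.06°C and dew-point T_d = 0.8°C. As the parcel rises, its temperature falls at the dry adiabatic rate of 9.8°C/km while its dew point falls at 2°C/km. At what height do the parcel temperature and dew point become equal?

T and T_d converge at 9.8 − 2 = 7.8°C per km
Height above start = (14.06 − 0.8) / 7.8 = 1.7 km
LCL altitude = 500 m + 1700 m = 2200 m

2200 m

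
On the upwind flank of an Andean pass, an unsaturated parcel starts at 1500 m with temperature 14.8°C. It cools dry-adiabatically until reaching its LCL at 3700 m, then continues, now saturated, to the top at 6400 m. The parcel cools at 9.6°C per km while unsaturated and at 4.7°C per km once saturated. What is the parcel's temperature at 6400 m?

-19.01°C

From 1500 m to 3700 m (dry): cools by 9.6 × 2.2 = 21.12°C, giving -6.32°C.
From 3700 m to 6400 m (saturated): cools by 4.7 × 2.7 = 12.69°C, giving -19.01°C.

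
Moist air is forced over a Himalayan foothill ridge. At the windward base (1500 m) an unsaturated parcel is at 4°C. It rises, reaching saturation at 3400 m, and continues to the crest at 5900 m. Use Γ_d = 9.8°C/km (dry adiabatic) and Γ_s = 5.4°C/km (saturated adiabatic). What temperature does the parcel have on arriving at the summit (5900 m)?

-28.12°C

From 1500 m to 3400 m (dry): cools by 9.8 × 1.9 = 18.62°C, giving -14.62°C.
From 3400 m to 5900 m (saturated): cools by 5.4 × 2.5 = 13.5°C, giving -28.12°C.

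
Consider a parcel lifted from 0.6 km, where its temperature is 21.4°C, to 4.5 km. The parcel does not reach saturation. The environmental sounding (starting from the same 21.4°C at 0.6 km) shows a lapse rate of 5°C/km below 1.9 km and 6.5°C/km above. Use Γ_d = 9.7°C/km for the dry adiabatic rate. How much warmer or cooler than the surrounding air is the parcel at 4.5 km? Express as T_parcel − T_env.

Parcel:
  Dry to 4500 m: -9.7 × 3.9 km = -37.83°C, so T = -16.43°C.
Environment:
  Environment, lower layer to 1900 m: -5 × 1.3 km = -6.5°C, so T = 14.9°C.
  Environment, upper layer to 4500 m: -6.5 × 2.6 km = -16.9°C, so T = -2°C.
T_parcel − T_env = -16.43 − (-2) = -14.43°C

-14.43°C (parcel cooler than environment)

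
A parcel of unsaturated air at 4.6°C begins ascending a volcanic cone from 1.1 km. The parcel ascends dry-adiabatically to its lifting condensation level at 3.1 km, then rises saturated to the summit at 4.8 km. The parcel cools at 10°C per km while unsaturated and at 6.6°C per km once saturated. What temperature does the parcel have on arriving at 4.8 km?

-26.62°C

1100 → 3100 m (dry, 10°C/km): ΔT = -10 × 2 = -20°C → T = -15.4°C
3100 → 4800 m (saturated, 6.6°C/km): ΔT = -6.6 × 1.7 = -11.22°C → T = -26.62°C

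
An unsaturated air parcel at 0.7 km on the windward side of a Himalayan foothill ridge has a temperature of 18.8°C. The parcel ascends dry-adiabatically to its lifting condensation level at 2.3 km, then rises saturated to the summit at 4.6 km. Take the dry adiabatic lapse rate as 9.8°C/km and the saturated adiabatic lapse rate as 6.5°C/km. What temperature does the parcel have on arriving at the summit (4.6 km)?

-11.83°C

700–2300 m, dry: Δz = 1.6 km ⇒ ΔT = -15.68°C; T = 3.12°C
2300–4600 m, saturated: Δz = 2.3 km ⇒ ΔT = -14.95°C; T = -11.83°C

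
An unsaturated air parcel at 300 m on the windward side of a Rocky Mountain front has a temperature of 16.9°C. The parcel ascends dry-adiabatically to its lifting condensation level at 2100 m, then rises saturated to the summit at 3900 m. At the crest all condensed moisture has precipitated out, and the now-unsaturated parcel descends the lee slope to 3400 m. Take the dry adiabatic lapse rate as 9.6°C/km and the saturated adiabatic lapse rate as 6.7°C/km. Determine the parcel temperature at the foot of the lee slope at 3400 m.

-7.64°C

Dry to 2100 m: -9.6 × 1.8 km = -17.28°C, so T = -0.38°C.
Saturated to 3900 m: -6.7 × 1.8 km = -12.06°C, so T = -12.44°C.
Dry descent to 3400 m: +9.6 × 0.5 km = +4.8°C, so T = -7.64°C.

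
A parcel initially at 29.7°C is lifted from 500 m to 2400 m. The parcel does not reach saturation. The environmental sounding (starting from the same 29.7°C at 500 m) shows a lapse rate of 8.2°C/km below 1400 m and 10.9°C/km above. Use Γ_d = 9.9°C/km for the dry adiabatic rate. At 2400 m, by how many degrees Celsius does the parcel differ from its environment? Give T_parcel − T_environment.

Parcel:
  500–2400 m, dry: Δz = 1.9 km ⇒ ΔT = -18.81°C; T = 10.89°C
Environment:
  500–1400 m, environment, lower layer: Δz = 0.9 km ⇒ ΔT = -7.38°C; T = 22.32°C
  1400–2400 m, environment, upper layer: Δz = 1 km ⇒ ΔT = -10.9°C; T = 11.42°C
T_parcel − T_env = 10.89 − 11.42 = -0.53°C

-0.53°C (parcel cooler than environment)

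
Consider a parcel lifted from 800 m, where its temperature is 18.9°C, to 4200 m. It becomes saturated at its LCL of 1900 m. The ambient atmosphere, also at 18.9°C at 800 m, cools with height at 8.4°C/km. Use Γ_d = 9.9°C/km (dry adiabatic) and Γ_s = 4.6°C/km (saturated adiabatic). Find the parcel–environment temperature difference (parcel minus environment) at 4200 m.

+7.09°C (parcel warmer than environment)

Parcel:
  800–1900 m, dry: Δz = 1.1 km ⇒ ΔT = -10.89°C; T = 8.01°C
  1900–4200 m, saturated: Δz = 2.3 km ⇒ ΔT = -10.58°C; T = -2.57°C
Environment:
  800–4200 m, environment: Δz = 3.4 km ⇒ ΔT = -28.56°C; T = -9.66°C
T_parcel − T_env = -2.57 − (-9.66) = +7.09°C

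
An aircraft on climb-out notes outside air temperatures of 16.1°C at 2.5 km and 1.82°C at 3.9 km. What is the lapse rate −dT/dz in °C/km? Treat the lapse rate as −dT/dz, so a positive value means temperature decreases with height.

Γ = −ΔT/Δz = (16.1 − 1.82) / (3900 − 2500) m
  = 14.28°C / 1.4 km = 10.2°C/km

10.2°C/km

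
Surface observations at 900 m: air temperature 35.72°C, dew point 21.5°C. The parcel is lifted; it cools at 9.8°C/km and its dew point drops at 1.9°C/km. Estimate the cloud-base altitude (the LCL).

2700 m

T and T_d converge at 9.8 − 1.9 = 7.9°C per km
Height above start = (35.72 − 21.5) / 7.9 = 1.8 km
LCL altitude = 900 m + 1800 m = 2700 m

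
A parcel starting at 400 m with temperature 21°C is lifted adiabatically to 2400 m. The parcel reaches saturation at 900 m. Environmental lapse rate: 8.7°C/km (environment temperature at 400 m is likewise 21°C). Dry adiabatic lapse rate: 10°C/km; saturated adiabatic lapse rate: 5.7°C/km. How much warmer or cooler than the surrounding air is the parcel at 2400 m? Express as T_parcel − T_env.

Parcel:
  400 → 900 m (dry, 10°C/km): ΔT = -10 × 0.5 = -5°C → T = 16°C
  900 → 2400 m (saturated, 5.7°C/km): ΔT = -5.7 × 1.5 = -8.55°C → T = 7.45°C
Environment:
  400 → 2400 m (environment, 8.7°C/km): ΔT = -8.7 × 2 = -17.4°C → T = 3.6°C
T_parcel − T_env = 7.45 − 3.6 = +3.85°C

+3.85°C (parcel warmer than environment)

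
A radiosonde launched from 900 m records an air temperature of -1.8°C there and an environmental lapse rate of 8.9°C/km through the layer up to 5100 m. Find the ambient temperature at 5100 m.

-39.18°C

From 900 m to 5100 m (environmental): cools by 8.9 × 4.2 = 37.38°C, giving -39.18°C.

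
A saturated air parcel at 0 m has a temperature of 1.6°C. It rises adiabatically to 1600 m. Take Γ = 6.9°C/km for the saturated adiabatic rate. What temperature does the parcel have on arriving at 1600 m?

From 0 m to 1600 m (saturated adiabatic): cools by 6.9 × 1.6 = 11.04°C, giving -9.44°C.

-9.44°C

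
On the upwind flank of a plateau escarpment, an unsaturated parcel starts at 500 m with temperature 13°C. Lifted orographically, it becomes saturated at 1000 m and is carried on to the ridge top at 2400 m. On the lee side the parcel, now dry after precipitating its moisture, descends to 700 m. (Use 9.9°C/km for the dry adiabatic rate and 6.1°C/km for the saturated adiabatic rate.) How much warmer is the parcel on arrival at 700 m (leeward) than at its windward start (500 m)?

From 500 m to 1000 m (dry): cools by 9.9 × 0.5 = 4.95°C, giving 8.05°C.
From 1000 m to 2400 m (saturated): cools by 6.1 × 1.4 = 8.54°C, giving -0.49°C.
From 2400 m to 700 m (dry descent): warms by 9.9 × 1.7 = 16.83°C, giving 16.34°C.
Net change vs windward start: 16.34 − 13 = +3.34°C

+3.34°C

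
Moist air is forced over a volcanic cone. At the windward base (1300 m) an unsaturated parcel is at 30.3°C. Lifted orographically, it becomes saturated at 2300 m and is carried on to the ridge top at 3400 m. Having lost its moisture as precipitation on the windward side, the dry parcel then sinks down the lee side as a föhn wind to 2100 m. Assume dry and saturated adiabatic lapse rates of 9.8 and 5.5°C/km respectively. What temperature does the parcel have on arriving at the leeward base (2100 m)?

27.19°C

1300 → 2300 m (dry, 9.8°C/km): ΔT = -9.8 × 1 = -9.8°C → T = 20.5°C
2300 → 3400 m (saturated, 5.5°C/km): ΔT = -5.5 × 1.1 = -6.05°C → T = 14.45°C
3400 → 2100 m (dry descent, 9.8°C/km): ΔT = +9.8 × 1.3 = +12.74°C → T = 27.19°C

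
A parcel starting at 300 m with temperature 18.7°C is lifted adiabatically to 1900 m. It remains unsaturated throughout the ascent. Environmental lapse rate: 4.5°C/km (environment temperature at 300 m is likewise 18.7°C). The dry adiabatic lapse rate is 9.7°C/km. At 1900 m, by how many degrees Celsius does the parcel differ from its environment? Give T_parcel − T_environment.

-8.32°C (parcel cooler than environment)

Parcel:
  300 → 1900 m (dry, 9.7°C/km): ΔT = -9.7 × 1.6 = -15.52°C → T = 3.18°C
Environment:
  300 → 1900 m (environment, 4.5°C/km): ΔT = -4.5 × 1.6 = -7.2°C → T = 11.5°C
T_parcel − T_env = 3.18 − 11.5 = -8.32°C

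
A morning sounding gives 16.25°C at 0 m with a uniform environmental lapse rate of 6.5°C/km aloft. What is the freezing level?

Height above start = (16.25 − 0) / 6.5 = 2.5 km
Altitude = 0 m + 2500 m = 2500 m

2500 m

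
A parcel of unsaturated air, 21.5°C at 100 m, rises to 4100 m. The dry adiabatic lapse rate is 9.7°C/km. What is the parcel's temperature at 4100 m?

From 100 m to 4100 m (dry adiabatic): cools by 9.7 × 4 = 38.8°C, giving -17.3°C.

-17.3°C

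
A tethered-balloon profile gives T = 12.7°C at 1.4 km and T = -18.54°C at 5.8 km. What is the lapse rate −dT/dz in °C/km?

7.1°C/km

Γ = −ΔT/Δz = (12.7 − (-18.54)) / (5800 − 1400) m
  = 31.24°C / 4.4 km = 7.1°C/km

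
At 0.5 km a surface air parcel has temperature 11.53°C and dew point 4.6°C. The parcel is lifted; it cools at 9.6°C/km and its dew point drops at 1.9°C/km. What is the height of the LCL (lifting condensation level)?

1.4 km

T and T_d converge at 9.6 − 1.9 = 7.7°C per km
Height above start = (11.53 − 4.6) / 7.7 = 0.9 km
LCL altitude = 500 m + 900 m = 1400 m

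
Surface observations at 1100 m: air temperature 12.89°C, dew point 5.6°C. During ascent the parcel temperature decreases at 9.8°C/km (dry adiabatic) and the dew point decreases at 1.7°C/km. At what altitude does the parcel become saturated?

T and T_d converge at 9.8 − 1.7 = 8.1°C per km
Height above start = (12.89 − 5.6) / 8.1 = 0.9 km
LCL altitude = 1100 m + 900 m = 2000 m

2000 m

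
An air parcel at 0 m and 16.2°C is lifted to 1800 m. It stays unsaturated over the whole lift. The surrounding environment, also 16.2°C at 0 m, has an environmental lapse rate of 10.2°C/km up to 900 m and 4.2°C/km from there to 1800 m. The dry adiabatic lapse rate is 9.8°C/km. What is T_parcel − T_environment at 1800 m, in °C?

Parcel:
  0–1800 m, dry: Δz = 1.8 km ⇒ ΔT = -17.64°C; T = -1.44°C
Environment:
  0–900 m, environment, lower layer: Δz = 0.9 km ⇒ ΔT = -9.18°C; T = 7.02°C
  900–1800 m, environment, upper layer: Δz = 0.9 km ⇒ ΔT = -3.78°C; T = 3.24°C
T_parcel − T_env = -1.44 − 3.24 = -4.68°C

-4.68°C (parcel cooler than environment)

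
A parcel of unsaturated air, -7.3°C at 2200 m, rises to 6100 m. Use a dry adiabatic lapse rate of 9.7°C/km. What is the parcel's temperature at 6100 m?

-45.13°C

Dry adiabatic to 6100 m: -9.7 × 3.9 km = -37.83°C, so T = -45.13°C.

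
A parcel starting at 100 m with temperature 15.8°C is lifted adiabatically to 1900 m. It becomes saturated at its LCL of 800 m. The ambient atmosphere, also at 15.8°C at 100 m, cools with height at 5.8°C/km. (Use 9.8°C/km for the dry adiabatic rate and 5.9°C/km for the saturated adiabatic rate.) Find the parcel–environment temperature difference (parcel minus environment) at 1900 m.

Parcel:
  Dry to 800 m: -9.8 × 0.7 km = -6.86°C, so T = 8.94°C.
  Saturated to 1900 m: -5.9 × 1.1 km = -6.49°C, so T = 2.45°C.
Environment:
  Environment to 1900 m: -5.8 × 1.8 km = -10.44°C, so T = 5.36°C.
T_parcel − T_env = 2.45 − 5.36 = -2.91°C

-2.91°C (parcel cooler than environment)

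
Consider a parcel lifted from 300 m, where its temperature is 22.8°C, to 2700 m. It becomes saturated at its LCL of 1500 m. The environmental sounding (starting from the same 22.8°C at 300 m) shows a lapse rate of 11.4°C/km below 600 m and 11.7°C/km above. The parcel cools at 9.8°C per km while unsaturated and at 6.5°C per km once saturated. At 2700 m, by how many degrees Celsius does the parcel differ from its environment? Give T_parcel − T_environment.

Parcel:
  From 300 m to 1500 m (dry): cools by 9.8 × 1.2 = 11.76°C, giving 11.04°C.
  From 1500 m to 2700 m (saturated): cools by 6.5 × 1.2 = 7.8°C, giving 3.24°C.
Environment:
  From 300 m to 600 m (environment, lower layer): cools by 11.4 × 0.3 = 3.42°C, giving 19.38°C.
  From 600 m to 2700 m (environment, upper layer): cools by 11.7 × 2.1 = 24.57°C, giving -5.19°C.
T_parcel − T_env = 3.24 − (-5.19) = +8.43°C

+8.43°C (parcel warmer than environment)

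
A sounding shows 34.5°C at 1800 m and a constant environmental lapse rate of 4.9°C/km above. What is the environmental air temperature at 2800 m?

1800–2800 m, environmental: Δz = 1 km ⇒ ΔT = -4.9°C; T = 29.6°C

29.6°C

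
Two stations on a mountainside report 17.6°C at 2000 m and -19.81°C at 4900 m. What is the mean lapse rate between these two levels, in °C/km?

12.9°C/km

Γ = −ΔT/Δz = (17.6 − (-19.81)) / (4900 − 2000) m
  = 37.41°C / 2.9 km = 12.9°C/km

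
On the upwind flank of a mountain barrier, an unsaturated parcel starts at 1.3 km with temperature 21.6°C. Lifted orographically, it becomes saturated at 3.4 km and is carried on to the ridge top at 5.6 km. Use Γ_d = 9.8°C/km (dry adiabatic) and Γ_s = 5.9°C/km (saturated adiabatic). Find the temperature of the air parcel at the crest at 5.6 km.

1300–3400 m, dry: Δz = 2.1 km ⇒ ΔT = -20.58°C; T = 1.02°C
3400–5600 m, saturated: Δz = 2.2 km ⇒ ΔT = -12.98°C; T = -11.96°C

-11.96°C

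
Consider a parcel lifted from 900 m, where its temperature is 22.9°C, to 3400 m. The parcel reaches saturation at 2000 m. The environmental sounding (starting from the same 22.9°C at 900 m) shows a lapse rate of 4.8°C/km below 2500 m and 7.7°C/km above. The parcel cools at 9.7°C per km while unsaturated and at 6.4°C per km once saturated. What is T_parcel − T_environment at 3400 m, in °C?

Parcel:
  From 900 m to 2000 m (dry): cools by 9.7 × 1.1 = 10.67°C, giving 12.23°C.
  From 2000 m to 3400 m (saturated): cools by 6.4 × 1.4 = 8.96°C, giving 3.27°C.
Environment:
  From 900 m to 2500 m (environment, lower layer): cools by 4.8 × 1.6 = 7.68°C, giving 15.22°C.
  From 2500 m to 3400 m (environment, upper layer): cools by 7.7 × 0.9 = 6.93°C, giving 8.29°C.
T_parcel − T_env = 3.27 − 8.29 = -5.02°C

-5.02°C (parcel cooler than environment)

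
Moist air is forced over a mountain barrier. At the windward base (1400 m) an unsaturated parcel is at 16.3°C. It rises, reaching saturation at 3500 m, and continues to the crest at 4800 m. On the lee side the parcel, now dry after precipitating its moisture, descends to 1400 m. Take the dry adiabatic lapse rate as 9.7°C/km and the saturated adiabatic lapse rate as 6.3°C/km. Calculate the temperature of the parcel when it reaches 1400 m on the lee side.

20.72°C

Dry to 3500 m: -9.7 × 2.1 km = -20.37°C, so T = -4.07°C.
Saturated to 4800 m: -6.3 × 1.3 km = -8.19°C, so T = -12.26°C.
Dry descent to 1400 m: +9.7 × 3.4 km = +32.98°C, so T = 20.72°C.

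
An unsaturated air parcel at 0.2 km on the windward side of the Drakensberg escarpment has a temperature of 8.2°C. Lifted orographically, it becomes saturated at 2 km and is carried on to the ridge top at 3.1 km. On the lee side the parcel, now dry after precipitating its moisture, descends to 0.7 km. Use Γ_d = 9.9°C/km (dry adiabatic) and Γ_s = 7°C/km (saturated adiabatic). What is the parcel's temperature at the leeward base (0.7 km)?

200 → 2000 m (dry, 9.9°C/km): ΔT = -9.9 × 1.8 = -17.82°C → T = -9.62°C
2000 → 3100 m (saturated, 7°C/km): ΔT = -7 × 1.1 = -7.7°C → T = -17.32°C
3100 → 700 m (dry descent, 9.9°C/km): ΔT = +9.9 × 2.4 = +23.76°C → T = 6.44°C

6.44°C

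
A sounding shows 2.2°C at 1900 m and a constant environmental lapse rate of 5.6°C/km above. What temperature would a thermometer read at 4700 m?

1900–4700 m, environmental: Δz = 2.8 km ⇒ ΔT = -15.68°C; T = -13.48°C

-13.48°C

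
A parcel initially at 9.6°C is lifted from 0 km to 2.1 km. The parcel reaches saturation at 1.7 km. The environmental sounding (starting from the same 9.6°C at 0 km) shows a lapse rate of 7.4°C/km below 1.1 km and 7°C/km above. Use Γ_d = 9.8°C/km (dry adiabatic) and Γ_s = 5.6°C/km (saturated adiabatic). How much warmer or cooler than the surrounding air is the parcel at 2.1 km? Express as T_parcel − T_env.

-3.76°C (parcel cooler than environment)

Parcel:
  0 → 1700 m (dry, 9.8°C/km): ΔT = -9.8 × 1.7 = -16.66°C → T = -7.06°C
  1700 → 2100 m (saturated, 5.6°C/km): ΔT = -5.6 × 0.4 = -2.24°C → T = -9.3°C
Environment:
  0 → 1100 m (environment, lower layer, 7.4°C/km): ΔT = -7.4 × 1.1 = -8.14°C → T = 1.46°C
  1100 → 2100 m (environment, upper layer, 7°C/km): ΔT = -7 × 1 = -7°C → T = -5.54°C
T_parcel − T_env = -9.3 − (-5.54) = -3.76°C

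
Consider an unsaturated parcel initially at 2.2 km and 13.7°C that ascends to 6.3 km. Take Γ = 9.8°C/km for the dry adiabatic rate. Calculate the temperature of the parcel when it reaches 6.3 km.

Dry adiabatic to 6300 m: -9.8 × 4.1 km = -40.18°C, so T = -26.48°C.

-26.48°C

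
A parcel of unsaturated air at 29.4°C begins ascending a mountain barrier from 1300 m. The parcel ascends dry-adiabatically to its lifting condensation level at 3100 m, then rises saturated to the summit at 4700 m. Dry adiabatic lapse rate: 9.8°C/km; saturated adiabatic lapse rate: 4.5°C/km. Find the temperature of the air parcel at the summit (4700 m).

1300–3100 m, dry: Δz = 1.8 km ⇒ ΔT = -17.64°C; T = 11.76°C
3100–4700 m, saturated: Δz = 1.6 km ⇒ ΔT = -7.2°C; T = 4.56°C

4.56°C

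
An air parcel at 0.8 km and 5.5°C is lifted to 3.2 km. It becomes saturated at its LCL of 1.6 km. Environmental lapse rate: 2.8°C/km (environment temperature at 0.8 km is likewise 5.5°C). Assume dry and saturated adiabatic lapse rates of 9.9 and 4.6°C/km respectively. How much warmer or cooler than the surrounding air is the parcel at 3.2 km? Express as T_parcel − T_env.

Parcel:
  800–1600 m, dry: Δz = 0.8 km ⇒ ΔT = -7.92°C; T = -2.42°C
  1600–3200 m, saturated: Δz = 1.6 km ⇒ ΔT = -7.36°C; T = -9.78°C
Environment:
  800–3200 m, environment: Δz = 2.4 km ⇒ ΔT = -6.72°C; T = -1.22°C
T_parcel − T_env = -9.78 − (-1.22) = -8.56°C

-8.56°C (parcel cooler than environment)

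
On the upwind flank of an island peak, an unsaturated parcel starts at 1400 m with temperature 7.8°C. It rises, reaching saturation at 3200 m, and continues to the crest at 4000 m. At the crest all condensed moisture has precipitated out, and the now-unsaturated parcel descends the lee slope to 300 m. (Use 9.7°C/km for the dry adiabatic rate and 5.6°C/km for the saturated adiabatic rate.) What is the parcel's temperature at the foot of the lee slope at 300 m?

From 1400 m to 3200 m (dry): cools by 9.7 × 1.8 = 17.46°C, giving -9.66°C.
From 3200 m to 4000 m (saturated): cools by 5.6 × 0.8 = 4.48°C, giving -14.14°C.
From 4000 m to 300 m (dry descent): warms by 9.7 × 3.7 = 35.89°C, giving 21.75°C.

21.75°C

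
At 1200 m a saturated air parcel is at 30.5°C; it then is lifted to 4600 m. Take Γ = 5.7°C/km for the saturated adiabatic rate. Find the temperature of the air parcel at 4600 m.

11.12°C

1200 → 4600 m (saturated adiabatic, 5.7°C/km): ΔT = -5.7 × 3.4 = -19.38°C → T = 11.12°C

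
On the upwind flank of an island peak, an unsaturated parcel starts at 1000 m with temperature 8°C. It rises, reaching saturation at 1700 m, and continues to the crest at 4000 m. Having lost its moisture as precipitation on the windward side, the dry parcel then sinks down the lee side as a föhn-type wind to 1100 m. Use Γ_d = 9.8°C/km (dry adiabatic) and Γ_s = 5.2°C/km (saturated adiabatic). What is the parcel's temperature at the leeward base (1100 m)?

1000 → 1700 m (dry, 9.8°C/km): ΔT = -9.8 × 0.7 = -6.86°C → T = 1.14°C
1700 → 4000 m (saturated, 5.2°C/km): ΔT = -5.2 × 2.3 = -11.96°C → T = -10.82°C
4000 → 1100 m (dry descent, 9.8°C/km): ΔT = +9.8 × 2.9 = +28.42°C → T = 17.6°C

17.6°C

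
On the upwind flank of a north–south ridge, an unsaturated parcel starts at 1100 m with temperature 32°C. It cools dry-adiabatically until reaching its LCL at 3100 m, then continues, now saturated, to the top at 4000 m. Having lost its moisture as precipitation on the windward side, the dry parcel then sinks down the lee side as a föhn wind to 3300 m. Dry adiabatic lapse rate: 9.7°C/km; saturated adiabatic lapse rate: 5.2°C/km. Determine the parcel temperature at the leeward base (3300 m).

14.71°C

1100–3100 m, dry: Δz = 2 km ⇒ ΔT = -19.4°C; T = 12.6°C
3100–4000 m, saturated: Δz = 0.9 km ⇒ ΔT = -4.68°C; T = 7.92°C
4000–3300 m, dry descent: Δz = 0.7 km ⇒ ΔT = +6.79°C; T = 14.71°C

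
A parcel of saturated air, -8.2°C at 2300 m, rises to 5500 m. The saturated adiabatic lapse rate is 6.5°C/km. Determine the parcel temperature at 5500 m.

-29°C

From 2300 m to 5500 m (saturated adiabatic): cools by 6.5 × 3.2 = 20.8°C, giving -29°C.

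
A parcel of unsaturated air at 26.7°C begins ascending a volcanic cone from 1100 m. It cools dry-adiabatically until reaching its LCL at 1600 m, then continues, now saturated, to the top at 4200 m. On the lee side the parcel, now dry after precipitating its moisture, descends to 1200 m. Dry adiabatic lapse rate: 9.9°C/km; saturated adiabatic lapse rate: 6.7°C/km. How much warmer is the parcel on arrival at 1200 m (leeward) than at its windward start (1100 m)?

+7.33°C

Dry to 1600 m: -9.9 × 0.5 km = -4.95°C, so T = 21.75°C.
Saturated to 4200 m: -6.7 × 2.6 km = -17.42°C, so T = 4.33°C.
Dry descent to 1200 m: +9.9 × 3 km = +29.7°C, so T = 34.03°C.
Net change vs windward start: 34.03 − 26.7 = +7.33°C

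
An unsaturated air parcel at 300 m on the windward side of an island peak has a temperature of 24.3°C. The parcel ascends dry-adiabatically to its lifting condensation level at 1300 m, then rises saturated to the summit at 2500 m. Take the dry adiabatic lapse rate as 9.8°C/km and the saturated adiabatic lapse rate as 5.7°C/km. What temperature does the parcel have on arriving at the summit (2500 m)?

7.66°C

300 → 1300 m (dry, 9.8°C/km): ΔT = -9.8 × 1 = -9.8°C → T = 14.5°C
1300 → 2500 m (saturated, 5.7°C/km): ΔT = -5.7 × 1.2 = -6.84°C → T = 7.66°C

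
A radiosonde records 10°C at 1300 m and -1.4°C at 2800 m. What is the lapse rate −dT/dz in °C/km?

Γ = −ΔT/Δz = (10 − (-1.4)) / (2800 − 1300) m
  = 11.4°C / 1.5 km = 7.6°C/km

7.6°C/km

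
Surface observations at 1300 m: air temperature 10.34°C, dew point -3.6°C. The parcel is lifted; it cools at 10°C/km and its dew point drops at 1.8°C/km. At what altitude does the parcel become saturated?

T and T_d converge at 10 − 1.8 = 8.2°C per km
Height above start = (10.34 − (-3.6)) / 8.2 = 1.7 km
LCL altitude = 1300 m + 1700 m = 3000 m

3000 m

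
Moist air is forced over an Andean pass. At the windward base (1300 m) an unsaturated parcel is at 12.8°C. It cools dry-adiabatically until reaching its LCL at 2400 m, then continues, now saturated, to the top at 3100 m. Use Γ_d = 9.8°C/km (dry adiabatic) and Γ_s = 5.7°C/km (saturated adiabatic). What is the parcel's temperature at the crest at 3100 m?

1300–2400 m, dry: Δz = 1.1 km ⇒ ΔT = -10.78°C; T = 2.02°C
2400–3100 m, saturated: Δz = 0.7 km ⇒ ΔT = -3.99°C; T = -1.97°C

-1.97°C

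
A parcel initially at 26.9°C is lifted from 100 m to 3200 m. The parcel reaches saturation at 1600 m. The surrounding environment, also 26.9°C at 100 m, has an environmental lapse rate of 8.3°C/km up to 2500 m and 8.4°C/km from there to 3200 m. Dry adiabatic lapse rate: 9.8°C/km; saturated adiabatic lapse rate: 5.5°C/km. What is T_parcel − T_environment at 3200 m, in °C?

+2.3°C (parcel warmer than environment)

Parcel:
  100 → 1600 m (dry, 9.8°C/km): ΔT = -9.8 × 1.5 = -14.7°C → T = 12.2°C
  1600 → 3200 m (saturated, 5.5°C/km): ΔT = -5.5 × 1.6 = -8.8°C → T = 3.4°C
Environment:
  100 → 2500 m (environment, lower layer, 8.3°C/km): ΔT = -8.3 × 2.4 = -19.92°C → T = 6.98°C
  2500 → 3200 m (environment, upper layer, 8.4°C/km): ΔT = -8.4 × 0.7 = -5.88°C → T = 1.1°C
T_parcel − T_env = 3.4 − 1.1 = +2.3°C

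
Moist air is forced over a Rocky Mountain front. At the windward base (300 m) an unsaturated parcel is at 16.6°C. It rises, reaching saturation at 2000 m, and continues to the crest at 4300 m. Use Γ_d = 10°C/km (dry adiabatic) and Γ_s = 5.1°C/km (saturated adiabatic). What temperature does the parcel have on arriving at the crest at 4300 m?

-12.13°C

300–2000 m, dry: Δz = 1.7 km ⇒ ΔT = -17°C; T = -0.4°C
2000–4300 m, saturated: Δz = 2.3 km ⇒ ΔT = -11.73°C; T = -12.13°C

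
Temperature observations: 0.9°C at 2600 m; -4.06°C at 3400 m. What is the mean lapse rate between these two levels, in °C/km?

6.2°C/km

Γ = −ΔT/Δz = (0.9 − (-4.06)) / (3400 − 2600) m
  = 4.96°C / 0.8 km = 6.2°C/km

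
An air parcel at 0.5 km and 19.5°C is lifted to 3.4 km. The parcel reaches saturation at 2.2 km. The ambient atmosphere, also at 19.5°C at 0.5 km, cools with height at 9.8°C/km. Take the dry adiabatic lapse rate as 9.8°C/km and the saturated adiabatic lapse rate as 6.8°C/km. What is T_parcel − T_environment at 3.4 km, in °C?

+3.6°C (parcel warmer than environment)

Parcel:
  From 500 m to 2200 m (dry): cools by 9.8 × 1.7 = 16.66°C, giving 2.84°C.
  From 2200 m to 3400 m (saturated): cools by 6.8 × 1.2 = 8.16°C, giving -5.32°C.
Environment:
  From 500 m to 3400 m (environment): cools by 9.8 × 2.9 = 28.42°C, giving -8.92°C.
T_parcel − T_env = -5.32 − (-8.92) = +3.6°C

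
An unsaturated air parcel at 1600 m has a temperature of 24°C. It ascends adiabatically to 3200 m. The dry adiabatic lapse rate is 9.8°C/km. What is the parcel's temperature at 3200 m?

From 1600 m to 3200 m (dry adiabatic): cools by 9.8 × 1.6 = 15.68°C, giving 8.32°C.

8.32°C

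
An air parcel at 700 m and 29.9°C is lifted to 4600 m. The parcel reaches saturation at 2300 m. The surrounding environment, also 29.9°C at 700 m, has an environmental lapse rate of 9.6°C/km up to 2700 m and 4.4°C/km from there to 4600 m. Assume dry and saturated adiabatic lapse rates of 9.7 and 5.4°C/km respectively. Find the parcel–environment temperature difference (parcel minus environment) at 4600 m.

Parcel:
  From 700 m to 2300 m (dry): cools by 9.7 × 1.6 = 15.52°C, giving 14.38°C.
  From 2300 m to 4600 m (saturated): cools by 5.4 × 2.3 = 12.42°C, giving 1.96°C.
Environment:
  From 700 m to 2700 m (environment, lower layer): cools by 9.6 × 2 = 19.2°C, giving 10.7°C.
  From 2700 m to 4600 m (environment, upper layer): cools by 4.4 × 1.9 = 8.36°C, giving 2.34°C.
T_parcel − T_env = 1.96 − 2.34 = -0.38°C

-0.38°C (parcel cooler than environment)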